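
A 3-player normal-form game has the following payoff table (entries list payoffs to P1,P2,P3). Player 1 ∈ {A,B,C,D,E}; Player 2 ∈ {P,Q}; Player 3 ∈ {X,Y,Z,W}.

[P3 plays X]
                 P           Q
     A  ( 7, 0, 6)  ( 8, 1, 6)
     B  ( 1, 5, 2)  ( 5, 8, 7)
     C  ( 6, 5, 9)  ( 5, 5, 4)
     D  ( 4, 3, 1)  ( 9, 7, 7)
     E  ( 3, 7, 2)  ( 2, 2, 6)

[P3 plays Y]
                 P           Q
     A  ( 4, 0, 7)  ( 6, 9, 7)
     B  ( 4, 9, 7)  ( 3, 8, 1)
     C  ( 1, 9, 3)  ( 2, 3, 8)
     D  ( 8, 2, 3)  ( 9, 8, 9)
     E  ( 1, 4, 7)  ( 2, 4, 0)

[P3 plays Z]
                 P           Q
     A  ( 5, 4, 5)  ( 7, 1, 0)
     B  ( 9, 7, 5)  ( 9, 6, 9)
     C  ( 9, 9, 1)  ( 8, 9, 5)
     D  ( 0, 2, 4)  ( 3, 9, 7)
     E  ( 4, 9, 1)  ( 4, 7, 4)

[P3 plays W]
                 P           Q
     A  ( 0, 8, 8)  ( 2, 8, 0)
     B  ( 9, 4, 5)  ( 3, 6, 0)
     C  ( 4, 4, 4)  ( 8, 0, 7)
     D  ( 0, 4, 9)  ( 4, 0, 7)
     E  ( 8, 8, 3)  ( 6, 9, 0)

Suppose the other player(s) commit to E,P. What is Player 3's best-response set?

P3 best: {Y}

u_3(X vs E,P) = 2
u_3(Y vs E,P) = 7
u_3(Z vs E,P) = 1
u_3(W vs E,P) = 3
max payoff 7 at {Y}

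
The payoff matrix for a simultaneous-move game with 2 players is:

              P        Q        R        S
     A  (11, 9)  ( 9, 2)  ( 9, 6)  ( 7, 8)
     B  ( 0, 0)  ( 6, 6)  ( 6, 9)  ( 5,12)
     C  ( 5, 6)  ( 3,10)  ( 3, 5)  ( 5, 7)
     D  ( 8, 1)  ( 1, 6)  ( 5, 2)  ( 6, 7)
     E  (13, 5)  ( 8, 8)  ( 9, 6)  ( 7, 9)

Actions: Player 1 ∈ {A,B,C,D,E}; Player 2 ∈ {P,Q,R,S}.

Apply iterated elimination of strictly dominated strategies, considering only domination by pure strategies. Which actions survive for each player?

IESDS → P1:{A,E} P2:{P,S}

P1 drop B (A beats it: P:11>0 Q:9>6 R:9>6 S:7>5)
P1 drop C (A beats it: P:11>5 Q:9>3 R:9>3 S:7>5)
P1 drop D (A beats it: P:11>8 Q:9>1 R:9>5 S:7>6)
P2 drop Q (S beats it: A:8>2 E:9>8)
P2 drop R (S beats it: A:8>6 E:9>6)
P1→{A,E} P2→{P,S}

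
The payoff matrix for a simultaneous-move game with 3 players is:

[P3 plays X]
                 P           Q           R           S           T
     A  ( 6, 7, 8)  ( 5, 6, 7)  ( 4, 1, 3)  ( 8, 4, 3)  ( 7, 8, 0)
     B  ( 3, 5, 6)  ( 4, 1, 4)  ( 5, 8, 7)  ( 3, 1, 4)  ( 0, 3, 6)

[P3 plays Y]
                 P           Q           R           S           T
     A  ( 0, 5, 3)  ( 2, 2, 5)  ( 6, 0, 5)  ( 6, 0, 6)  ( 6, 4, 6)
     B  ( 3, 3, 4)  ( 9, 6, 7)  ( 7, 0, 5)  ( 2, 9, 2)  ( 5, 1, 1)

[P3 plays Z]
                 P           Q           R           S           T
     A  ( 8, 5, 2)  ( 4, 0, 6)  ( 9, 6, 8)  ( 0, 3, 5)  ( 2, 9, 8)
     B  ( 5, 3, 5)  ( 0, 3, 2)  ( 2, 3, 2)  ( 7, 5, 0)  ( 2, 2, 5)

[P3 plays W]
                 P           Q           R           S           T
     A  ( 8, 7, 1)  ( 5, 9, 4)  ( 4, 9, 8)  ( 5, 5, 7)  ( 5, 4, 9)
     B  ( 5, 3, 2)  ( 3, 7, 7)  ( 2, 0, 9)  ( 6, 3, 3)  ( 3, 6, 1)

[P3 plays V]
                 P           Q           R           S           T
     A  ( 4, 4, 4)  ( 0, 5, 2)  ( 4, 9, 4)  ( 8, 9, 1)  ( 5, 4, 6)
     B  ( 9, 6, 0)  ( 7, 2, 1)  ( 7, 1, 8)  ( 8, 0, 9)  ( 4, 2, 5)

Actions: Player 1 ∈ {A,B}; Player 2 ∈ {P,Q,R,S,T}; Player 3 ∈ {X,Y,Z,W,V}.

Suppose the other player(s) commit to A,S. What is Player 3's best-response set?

u_3(X vs A,S) = 3
u_3(Y vs A,S) = 6
u_3(Z vs A,S) = 5
u_3(W vs A,S) = 7
u_3(V vs A,S) = 1
max payoff 7 at {W}

argmax u_3 = {W}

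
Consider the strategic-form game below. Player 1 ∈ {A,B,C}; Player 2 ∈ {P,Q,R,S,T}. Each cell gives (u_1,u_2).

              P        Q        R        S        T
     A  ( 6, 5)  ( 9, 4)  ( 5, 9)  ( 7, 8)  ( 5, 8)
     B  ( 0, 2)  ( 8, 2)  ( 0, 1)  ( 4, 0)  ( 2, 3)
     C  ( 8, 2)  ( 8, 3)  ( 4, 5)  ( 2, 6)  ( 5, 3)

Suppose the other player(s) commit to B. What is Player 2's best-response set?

u_2(P vs B) = 2
u_2(Q vs B) = 2
u_2(R vs B) = 1
u_2(S vs B) = 0
u_2(T vs B) = 3
max payoff 3 at {T}

P2 best: {T}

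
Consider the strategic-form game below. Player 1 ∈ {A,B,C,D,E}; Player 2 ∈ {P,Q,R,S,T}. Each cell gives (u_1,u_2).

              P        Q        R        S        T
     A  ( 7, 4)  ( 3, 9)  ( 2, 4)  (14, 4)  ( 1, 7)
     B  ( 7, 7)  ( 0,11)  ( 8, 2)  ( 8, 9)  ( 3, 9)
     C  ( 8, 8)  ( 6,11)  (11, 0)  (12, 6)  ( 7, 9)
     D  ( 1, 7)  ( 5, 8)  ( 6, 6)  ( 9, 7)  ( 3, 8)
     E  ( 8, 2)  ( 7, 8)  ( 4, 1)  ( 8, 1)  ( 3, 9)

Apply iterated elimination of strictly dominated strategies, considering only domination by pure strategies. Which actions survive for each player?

Survivors P1:{C,E} P2:{Q,T}

P1 drop B (C beats it: P:8>7 Q:6>0 R:11>8 S:12>8 T:7>3)
P1 drop D (C beats it: P:8>1 Q:6>5 R:11>6 S:12>9 T:7>3)
P2 drop P (Q beats it: A:9>4 C:11>8 E:8>2)
P2 drop R (Q beats it: A:9>4 C:11>0 E:8>1)
P2 drop S (Q beats it: A:9>4 C:11>6 E:8>1)
P1 drop A (C beats it: Q:6>3 T:7>1)
P1→{C,E} P2→{Q,T}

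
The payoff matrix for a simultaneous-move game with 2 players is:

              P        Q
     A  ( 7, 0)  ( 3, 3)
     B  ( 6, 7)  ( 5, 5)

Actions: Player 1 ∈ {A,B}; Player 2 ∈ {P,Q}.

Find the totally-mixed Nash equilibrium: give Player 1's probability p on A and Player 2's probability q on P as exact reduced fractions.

P1 indiff ⇒ q·7+(1-q)·3 = q·6+(1-q)·5 ⇒ q(1) = (1-q)(2) ⇒ q = 2/3
P2 indiff ⇒ p·0+(1-p)·7 = p·3+(1-p)·5 ⇒ p(-3) = (1-p)(-2) ⇒ p = 2/5

(p,q) = (2/5, 2/3)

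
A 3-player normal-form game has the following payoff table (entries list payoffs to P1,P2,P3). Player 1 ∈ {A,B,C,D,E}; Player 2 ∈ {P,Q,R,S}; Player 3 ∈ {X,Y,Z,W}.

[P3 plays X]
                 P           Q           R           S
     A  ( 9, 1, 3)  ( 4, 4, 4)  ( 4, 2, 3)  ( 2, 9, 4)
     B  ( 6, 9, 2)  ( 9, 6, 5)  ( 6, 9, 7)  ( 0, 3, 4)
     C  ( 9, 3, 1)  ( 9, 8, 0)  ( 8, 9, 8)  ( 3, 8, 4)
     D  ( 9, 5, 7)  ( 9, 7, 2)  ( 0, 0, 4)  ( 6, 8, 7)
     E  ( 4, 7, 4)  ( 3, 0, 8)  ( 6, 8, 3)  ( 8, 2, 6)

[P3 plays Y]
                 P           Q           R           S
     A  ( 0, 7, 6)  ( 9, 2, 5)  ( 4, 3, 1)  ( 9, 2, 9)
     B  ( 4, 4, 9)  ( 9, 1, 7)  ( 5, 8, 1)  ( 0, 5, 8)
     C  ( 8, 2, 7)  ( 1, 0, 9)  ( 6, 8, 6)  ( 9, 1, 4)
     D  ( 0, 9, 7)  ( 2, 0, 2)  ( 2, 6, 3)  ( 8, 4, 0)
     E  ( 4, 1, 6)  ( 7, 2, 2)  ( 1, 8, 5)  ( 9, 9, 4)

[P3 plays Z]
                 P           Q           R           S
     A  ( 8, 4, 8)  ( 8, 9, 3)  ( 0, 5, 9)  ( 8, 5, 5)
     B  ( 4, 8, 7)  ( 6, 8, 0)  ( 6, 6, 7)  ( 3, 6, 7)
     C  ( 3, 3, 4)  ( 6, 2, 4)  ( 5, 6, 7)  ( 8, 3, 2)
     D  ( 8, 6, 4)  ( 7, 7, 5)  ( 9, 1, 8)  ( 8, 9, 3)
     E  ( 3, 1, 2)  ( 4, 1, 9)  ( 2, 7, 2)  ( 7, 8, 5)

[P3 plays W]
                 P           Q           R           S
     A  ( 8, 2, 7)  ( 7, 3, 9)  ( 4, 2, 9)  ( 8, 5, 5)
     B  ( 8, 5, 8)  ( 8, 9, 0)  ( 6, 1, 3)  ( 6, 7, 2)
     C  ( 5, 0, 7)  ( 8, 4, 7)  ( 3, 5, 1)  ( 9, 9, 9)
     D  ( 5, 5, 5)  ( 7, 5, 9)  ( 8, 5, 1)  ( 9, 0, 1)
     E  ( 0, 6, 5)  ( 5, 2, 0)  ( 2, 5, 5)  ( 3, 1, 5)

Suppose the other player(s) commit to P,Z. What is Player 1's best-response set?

P1 best: {A,D}

u_1(A vs P,Z) = 8
u_1(B vs P,Z) = 4
u_1(C vs P,Z) = 3
u_1(D vs P,Z) = 8
u_1(E vs P,Z) = 3
max payoff 8 at {A,D}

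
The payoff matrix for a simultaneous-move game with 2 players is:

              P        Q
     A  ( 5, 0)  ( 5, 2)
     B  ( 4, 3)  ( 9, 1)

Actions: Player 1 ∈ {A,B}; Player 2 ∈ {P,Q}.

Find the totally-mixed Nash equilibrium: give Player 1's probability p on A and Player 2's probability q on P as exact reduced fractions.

P1 indiff ⇒ q·5+(1-q)·5 = q·4+(1-q)·9 ⇒ q(1) = (1-q)(4) ⇒ q = 4/5
P2 indiff ⇒ p·0+(1-p)·3 = p·2+(1-p)·1 ⇒ p(-2) = (1-p)(-2) ⇒ p = 1/2

P1 mixes 1/2 on A; P2 mixes 4/5 on P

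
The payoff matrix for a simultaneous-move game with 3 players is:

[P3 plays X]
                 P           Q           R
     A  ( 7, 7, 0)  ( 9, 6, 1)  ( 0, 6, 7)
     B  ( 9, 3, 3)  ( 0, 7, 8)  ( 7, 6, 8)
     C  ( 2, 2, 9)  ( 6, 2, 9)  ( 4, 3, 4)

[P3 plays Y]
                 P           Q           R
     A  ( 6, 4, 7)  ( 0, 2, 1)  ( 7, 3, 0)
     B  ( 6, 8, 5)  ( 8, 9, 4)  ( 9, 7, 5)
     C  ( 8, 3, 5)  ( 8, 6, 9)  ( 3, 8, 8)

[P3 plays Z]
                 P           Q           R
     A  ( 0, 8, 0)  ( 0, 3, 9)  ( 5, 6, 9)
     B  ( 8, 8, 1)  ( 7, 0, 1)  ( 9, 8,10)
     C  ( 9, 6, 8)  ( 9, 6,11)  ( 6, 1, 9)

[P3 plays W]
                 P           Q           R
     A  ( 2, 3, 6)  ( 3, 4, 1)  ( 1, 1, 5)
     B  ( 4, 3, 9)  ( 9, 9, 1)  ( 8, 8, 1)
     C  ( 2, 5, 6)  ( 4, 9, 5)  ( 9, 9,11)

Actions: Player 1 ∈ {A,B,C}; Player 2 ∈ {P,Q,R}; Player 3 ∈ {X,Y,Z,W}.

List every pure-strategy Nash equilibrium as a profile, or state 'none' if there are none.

(A,P,X): not NE [P1→B gives 9>7; P3→Y gives 7>0]
(A,P,Y): not NE [P1→C gives 8>6]
(A,P,Z): not NE [P1→C gives 9>0; P3→Y gives 7>0]
(A,P,W): not NE [P1→B gives 4>2; P2→Q gives 4>3; P3→Y gives 7>6]
(A,Q,X): not NE [P2→P gives 7>6; P3→Z gives 9>1]
(A,Q,Y): not NE [P1→C gives 8>0; P2→P gives 4>2; P3→Z gives 9>1]
(A,Q,Z): not NE [P1→C gives 9>0; P2→P gives 8>3]
(A,Q,W): not NE [P1→B gives 9>3; P3→Z gives 9>1]
(A,R,X): not NE [P1→B gives 7>0; P2→P gives 7>6; P3→Z gives 9>7]
(A,R,Y): not NE [P1→B gives 9>7; P2→P gives 4>3; P3→Z gives 9>0]
(A,R,Z): not NE [P1→B gives 9>5; P2→P gives 8>6]
(A,R,W): not NE [P1→C gives 9>1; P2→Q gives 4>1; P3→Z gives 9>5]
(B,P,X): not NE [P2→Q gives 7>3; P3→W gives 9>3]
(B,P,Y): not NE [P1→C gives 8>6; P2→Q gives 9>8; P3→W gives 9>5]
(B,P,Z): not NE [P1→C gives 9>8; P3→W gives 9>1]
(B,P,W): not NE [P2→Q gives 9>3]
(B,Q,X): not NE [P1→A gives 9>0]
(B,Q,Y): not NE [P3→X gives 8>4]
(B,Q,Z): not NE [P1→C gives 9>7; P2→R gives 8>0; P3→X gives 8>1]
(B,Q,W): not NE [P3→X gives 8>1]
(B,R,X): not NE [P2→Q gives 7>6; P3→Z gives 10>8]
(B,R,Y): not NE [P2→Q gives 9>7; P3→Z gives 10>5]
(B,R,Z): NE
(B,R,W): not NE [P1→C gives 9>8; P2→Q gives 9>8; P3→Z gives 10>1]
(C,P,X): not NE [P1→B gives 9>2; P2→R gives 3>2]
(C,P,Y): not NE [P2→R gives 8>3; P3→X gives 9>5]
(C,P,Z): not NE [P3→X gives 9>8]
(C,P,W): not NE [P1→B gives 4>2; P2→R gives 9>5; P3→X gives 9>6]
(C,Q,X): not NE [P1→A gives 9>6; P2→R gives 3>2; P3→Z gives 11>9]
(C,Q,Y): not NE [P2→R gives 8>6; P3→Z gives 11>9]
(C,Q,Z): NE
(C,Q,W): not NE [P1→B gives 9>4; P3→Z gives 11>5]
(C,R,X): not NE [P1→B gives 7>4; P3→W gives 11>4]
(C,R,Y): not NE [P1→B gives 9>3; P3→W gives 11>8]
(C,R,Z): not NE [P1→B gives 9>6; P2→Q gives 6>1; P3→W gives 11>9]
(C,R,W): NE

NE set: (B,R,Z), (C,Q,Z), (C,R,W)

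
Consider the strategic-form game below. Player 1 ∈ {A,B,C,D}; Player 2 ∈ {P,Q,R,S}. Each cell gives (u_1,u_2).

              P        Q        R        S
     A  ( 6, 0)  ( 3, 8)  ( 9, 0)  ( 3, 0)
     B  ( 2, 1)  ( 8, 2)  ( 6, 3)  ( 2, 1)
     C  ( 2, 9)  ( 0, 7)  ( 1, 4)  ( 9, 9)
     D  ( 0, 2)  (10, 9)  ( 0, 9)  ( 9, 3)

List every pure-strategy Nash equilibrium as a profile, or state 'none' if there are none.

NE set: (C,S), (D,Q)

(A,P): not NE [P2→Q gives 8>0]
(A,Q): not NE [P1→D gives 10>3]
(A,R): not NE [P2→Q gives 8>0]
(A,S): not NE [P1→D gives 9>3; P2→Q gives 8>0]
(B,P): not NE [P1→A gives 6>2; P2→R gives 3>1]
(B,Q): not NE [P1→D gives 10>8; P2→R gives 3>2]
(B,R): not NE [P1→A gives 9>6]
(B,S): not NE [P1→D gives 9>2; P2→R gives 3>1]
(C,P): not NE [P1→A gives 6>2]
(C,Q): not NE [P1→D gives 10>0; P2→S gives 9>7]
(C,R): not NE [P1→A gives 9>1; P2→S gives 9>4]
(C,S): NE
(D,P): not NE [P1→A gives 6>0; P2→R gives 9>2]
(D,Q): NE
(D,R): not NE [P1→A gives 9>0]
(D,S): not NE [P2→R gives 9>3]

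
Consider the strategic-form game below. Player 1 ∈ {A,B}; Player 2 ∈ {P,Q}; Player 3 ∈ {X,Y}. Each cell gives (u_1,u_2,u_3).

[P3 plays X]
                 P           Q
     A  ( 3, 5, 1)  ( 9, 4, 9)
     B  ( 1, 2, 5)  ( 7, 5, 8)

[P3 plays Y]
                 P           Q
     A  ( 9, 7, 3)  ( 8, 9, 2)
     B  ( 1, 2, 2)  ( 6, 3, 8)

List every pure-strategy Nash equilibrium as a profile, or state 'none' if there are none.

Equilibria: none

(A,P,X): not NE [P3→Y gives 3>1]
(A,P,Y): not NE [P2→Q gives 9>7]
(A,Q,X): not NE [P2→P gives 5>4]
(A,Q,Y): not NE [P3→X gives 9>2]
(B,P,X): not NE [P1→A gives 3>1; P2→Q gives 5>2]
(B,P,Y): not NE [P1→A gives 9>1; P2→Q gives 3>2; P3→X gives 5>2]
(B,Q,X): not NE [P1→A gives 9>7]
(B,Q,Y): not NE [P1→A gives 8>6]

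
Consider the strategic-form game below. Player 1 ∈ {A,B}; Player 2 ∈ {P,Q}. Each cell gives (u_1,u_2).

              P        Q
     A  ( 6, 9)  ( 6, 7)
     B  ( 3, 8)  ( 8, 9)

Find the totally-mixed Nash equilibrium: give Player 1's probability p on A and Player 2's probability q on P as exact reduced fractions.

P1 indiff ⇒ q·6+(1-q)·6 = q·3+(1-q)·8 ⇒ q(3) = (1-q)(2) ⇒ q = 2/5
P2 indiff ⇒ p·9+(1-p)·8 = p·7+(1-p)·9 ⇒ p(2) = (1-p)(1) ⇒ p = 1/3

p=1/3, q=2/5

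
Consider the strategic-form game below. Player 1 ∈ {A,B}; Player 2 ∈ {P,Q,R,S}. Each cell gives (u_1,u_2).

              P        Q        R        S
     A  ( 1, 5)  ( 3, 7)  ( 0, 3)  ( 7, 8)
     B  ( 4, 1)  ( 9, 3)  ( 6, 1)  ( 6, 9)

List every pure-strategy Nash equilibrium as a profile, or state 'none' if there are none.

PSNE = {(A,S)}

(A,P): not NE [P1→B gives 4>1; P2→S gives 8>5]
(A,Q): not NE [P1→B gives 9>3; P2→S gives 8>7]
(A,R): not NE [P1→B gives 6>0; P2→S gives 8>3]
(A,S): NE
(B,P): not NE [P2→S gives 9>1]
(B,Q): not NE [P2→S gives 9>3]
(B,R): not NE [P2→S gives 9>1]
(B,S): not NE [P1→A gives 7>6]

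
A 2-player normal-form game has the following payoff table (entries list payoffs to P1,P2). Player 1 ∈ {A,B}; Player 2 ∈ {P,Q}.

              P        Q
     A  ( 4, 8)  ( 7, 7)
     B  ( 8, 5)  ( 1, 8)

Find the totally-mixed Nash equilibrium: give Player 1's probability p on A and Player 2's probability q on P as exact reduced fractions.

P1 indiff ⇒ q·4+(1-q)·7 = q·8+(1-q)·1 ⇒ q(-4) = (1-q)(-6) ⇒ q = 3/5
P2 indiff ⇒ p·8+(1-p)·5 = p·7+(1-p)·8 ⇒ p(1) = (1-p)(3) ⇒ p = 3/4

p=3/4, q=3/5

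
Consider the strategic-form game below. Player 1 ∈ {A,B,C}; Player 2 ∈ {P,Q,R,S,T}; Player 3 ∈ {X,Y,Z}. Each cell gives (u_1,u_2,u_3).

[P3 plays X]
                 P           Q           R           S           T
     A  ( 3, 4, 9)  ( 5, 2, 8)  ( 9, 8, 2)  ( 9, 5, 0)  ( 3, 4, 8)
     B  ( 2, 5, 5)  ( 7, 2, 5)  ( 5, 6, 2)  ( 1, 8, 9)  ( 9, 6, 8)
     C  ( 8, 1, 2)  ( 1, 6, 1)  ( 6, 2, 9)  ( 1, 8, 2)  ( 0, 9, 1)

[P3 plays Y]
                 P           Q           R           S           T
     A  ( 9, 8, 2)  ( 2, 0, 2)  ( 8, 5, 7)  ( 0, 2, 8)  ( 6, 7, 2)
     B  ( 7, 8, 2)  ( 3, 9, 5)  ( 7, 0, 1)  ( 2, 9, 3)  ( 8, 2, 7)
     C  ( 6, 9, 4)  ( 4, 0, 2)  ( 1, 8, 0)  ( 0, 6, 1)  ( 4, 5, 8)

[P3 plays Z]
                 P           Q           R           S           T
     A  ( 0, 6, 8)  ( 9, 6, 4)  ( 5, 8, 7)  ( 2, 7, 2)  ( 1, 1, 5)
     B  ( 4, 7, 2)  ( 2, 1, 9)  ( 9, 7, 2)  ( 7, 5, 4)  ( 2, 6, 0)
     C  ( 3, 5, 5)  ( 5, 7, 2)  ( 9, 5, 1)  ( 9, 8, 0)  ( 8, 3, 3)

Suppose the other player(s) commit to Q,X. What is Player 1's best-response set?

argmax u_1 = {B}

u_1(A vs Q,X) = 5
u_1(B vs Q,X) = 7
u_1(C vs Q,X) = 1
max payoff 7 at {B}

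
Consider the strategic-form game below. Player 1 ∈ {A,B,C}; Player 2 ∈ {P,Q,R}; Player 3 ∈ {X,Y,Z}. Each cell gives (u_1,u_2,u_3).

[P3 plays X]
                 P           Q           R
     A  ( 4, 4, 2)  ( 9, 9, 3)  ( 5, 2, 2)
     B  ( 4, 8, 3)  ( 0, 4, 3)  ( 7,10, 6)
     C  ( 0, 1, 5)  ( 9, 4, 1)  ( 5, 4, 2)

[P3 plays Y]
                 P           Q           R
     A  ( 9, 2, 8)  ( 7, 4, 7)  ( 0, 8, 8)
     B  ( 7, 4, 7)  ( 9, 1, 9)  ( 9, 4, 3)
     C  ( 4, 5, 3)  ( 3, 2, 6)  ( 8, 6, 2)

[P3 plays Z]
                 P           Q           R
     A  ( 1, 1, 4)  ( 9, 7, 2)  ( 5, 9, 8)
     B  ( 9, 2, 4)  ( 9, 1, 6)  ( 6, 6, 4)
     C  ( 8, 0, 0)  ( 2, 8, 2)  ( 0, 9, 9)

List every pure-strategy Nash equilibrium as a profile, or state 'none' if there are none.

Nash profiles: (B,R,X)

(A,P,X): not NE [P2→Q gives 9>4; P3→Y gives 8>2]
(A,P,Y): not NE [P2→R gives 8>2]
(A,P,Z): not NE [P1→B gives 9>1; P2→R gives 9>1; P3→Y gives 8>4]
(A,Q,X): not NE [P3→Y gives 7>3]
(A,Q,Y): not NE [P1→B gives 9>7; P2→R gives 8>4]
(A,Q,Z): not NE [P2→R gives 9>7; P3→Y gives 7>2]
(A,R,X): not NE [P1→B gives 7>5; P2→Q gives 9>2; P3→Z gives 8>2]
(A,R,Y): not NE [P1→B gives 9>0]
(A,R,Z): not NE [P1→B gives 6>5]
(B,P,X): not NE [P2→R gives 10>8; P3→Y gives 7>3]
(B,P,Y): not NE [P1→A gives 9>7]
(B,P,Z): not NE [P2→R gives 6>2; P3→Y gives 7>4]
(B,Q,X): not NE [P1→C gives 9>0; P2→R gives 10>4; P3→Y gives 9>3]
(B,Q,Y): not NE [P2→R gives 4>1]
(B,Q,Z): not NE [P2→R gives 6>1; P3→Y gives 9>6]
(B,R,X): NE
(B,R,Y): not NE [P3→X gives 6>3]
(B,R,Z): not NE [P3→X gives 6>4]
(C,P,X): not NE [P1→B gives 4>0; P2→R gives 4>1]
(C,P,Y): not NE [P1→A gives 9>4; P2→R gives 6>5; P3→X gives 5>3]
(C,P,Z): not NE [P1→B gives 9>8; P2→R gives 9>0; P3→X gives 5>0]
(C,Q,X): not NE [P3→Y gives 6>1]
(C,Q,Y): not NE [P1→B gives 9>3; P2→R gives 6>2]
(C,Q,Z): not NE [P1→B gives 9>2; P2→R gives 9>8; P3→Y gives 6>2]
(C,R,X): not NE [P1→B gives 7>5; P3→Z gives 9>2]
(C,R,Y): not NE [P1→B gives 9>8; P3→Z gives 9>2]
(C,R,Z): not NE [P1→B gives 6>0]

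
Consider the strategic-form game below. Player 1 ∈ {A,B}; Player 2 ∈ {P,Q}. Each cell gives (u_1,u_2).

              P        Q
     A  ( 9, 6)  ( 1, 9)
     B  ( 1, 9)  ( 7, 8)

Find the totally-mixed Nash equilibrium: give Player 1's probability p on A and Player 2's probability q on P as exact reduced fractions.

P1 mixes 1/4 on A; P2 mixes 3/7 on P

P1 indiff ⇒ q·9+(1-q)·1 = q·1+(1-q)·7 ⇒ q(8) = (1-q)(6) ⇒ q = 3/7
P2 indiff ⇒ p·6+(1-p)·9 = p·9+(1-p)·8 ⇒ p(-3) = (1-p)(-1) ⇒ p = 1/4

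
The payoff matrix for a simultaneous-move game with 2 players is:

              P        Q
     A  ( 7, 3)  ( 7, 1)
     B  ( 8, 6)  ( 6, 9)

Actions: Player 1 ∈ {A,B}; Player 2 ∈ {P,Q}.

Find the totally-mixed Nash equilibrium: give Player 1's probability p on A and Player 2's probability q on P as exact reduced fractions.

p=3/5, q=1/2

P1 indiff ⇒ q·7+(1-q)·7 = q·8+(1-q)·6 ⇒ q(-1) = (1-q)(-1) ⇒ q = 1/2
P2 indiff ⇒ p·3+(1-p)·6 = p·1+(1-p)·9 ⇒ p(2) = (1-p)(3) ⇒ p = 3/5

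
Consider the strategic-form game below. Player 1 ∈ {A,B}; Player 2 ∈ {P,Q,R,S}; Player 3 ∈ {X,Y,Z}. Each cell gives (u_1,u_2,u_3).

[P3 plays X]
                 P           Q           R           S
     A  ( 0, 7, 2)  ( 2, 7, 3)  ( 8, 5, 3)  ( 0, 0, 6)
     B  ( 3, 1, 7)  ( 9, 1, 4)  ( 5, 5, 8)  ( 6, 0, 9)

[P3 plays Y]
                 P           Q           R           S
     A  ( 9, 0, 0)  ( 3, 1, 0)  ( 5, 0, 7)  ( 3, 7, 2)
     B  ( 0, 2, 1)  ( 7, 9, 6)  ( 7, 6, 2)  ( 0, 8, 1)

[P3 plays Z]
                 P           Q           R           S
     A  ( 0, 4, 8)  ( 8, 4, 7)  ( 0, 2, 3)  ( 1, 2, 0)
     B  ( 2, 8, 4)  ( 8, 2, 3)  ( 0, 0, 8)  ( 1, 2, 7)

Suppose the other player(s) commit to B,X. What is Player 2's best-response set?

u_2(P vs B,X) = 1
u_2(Q vs B,X) = 1
u_2(R vs B,X) = 5
u_2(S vs B,X) = 0
max payoff 5 at {R}

P2 best: {R}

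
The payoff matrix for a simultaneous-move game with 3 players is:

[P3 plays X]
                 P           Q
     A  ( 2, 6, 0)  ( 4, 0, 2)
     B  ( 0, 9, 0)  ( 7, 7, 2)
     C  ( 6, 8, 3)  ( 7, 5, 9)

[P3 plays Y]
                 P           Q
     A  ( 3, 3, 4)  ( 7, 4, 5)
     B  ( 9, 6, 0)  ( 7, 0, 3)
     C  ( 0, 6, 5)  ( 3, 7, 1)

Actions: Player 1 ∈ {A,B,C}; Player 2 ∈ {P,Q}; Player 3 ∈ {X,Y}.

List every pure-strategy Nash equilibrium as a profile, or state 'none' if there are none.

PSNE = {(A,Q,Y), (B,P,Y)}

(A,P,X): not NE [P1→C gives 6>2; P3→Y gives 4>0]
(A,P,Y): not NE [P1→B gives 9>3; P2→Q gives 4>3]
(A,Q,X): not NE [P1→C gives 7>4; P2→P gives 6>0; P3→Y gives 5>2]
(A,Q,Y): NE
(B,P,X): not NE [P1→C gives 6>0]
(B,P,Y): NE
(B,Q,X): not NE [P2→P gives 9>7; P3→Y gives 3>2]
(B,Q,Y): not NE [P2→P gives 6>0]
(C,P,X): not NE [P3→Y gives 5>3]
(C,P,Y): not NE [P1→B gives 9>0; P2→Q gives 7>6]
(C,Q,X): not NE [P2→P gives 8>5]
(C,Q,Y): not NE [P1→B gives 7>3; P3→X gives 9>1]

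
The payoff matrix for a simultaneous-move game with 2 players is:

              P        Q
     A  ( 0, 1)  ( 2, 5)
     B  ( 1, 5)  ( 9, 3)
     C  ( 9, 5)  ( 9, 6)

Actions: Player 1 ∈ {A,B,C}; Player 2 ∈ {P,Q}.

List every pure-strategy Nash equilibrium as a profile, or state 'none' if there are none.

(A,P): not NE [P1→C gives 9>0; P2→Q gives 5>1]
(A,Q): not NE [P1→C gives 9>2]
(B,P): not NE [P1→C gives 9>1]
(B,Q): not NE [P2→P gives 5>3]
(C,P): not NE [P2→Q gives 6>5]
(C,Q): NE

NE set: (C,Q)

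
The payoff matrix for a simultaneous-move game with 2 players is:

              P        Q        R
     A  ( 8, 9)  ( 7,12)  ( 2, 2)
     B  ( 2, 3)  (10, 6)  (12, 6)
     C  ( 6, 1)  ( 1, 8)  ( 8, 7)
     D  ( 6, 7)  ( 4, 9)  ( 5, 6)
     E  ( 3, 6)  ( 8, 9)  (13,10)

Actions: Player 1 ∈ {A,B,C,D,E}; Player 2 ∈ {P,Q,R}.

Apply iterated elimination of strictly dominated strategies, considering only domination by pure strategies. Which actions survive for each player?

P2 drop P (Q beats it: A:12>9 B:6>3 C:8>1 D:9>7 E:9>6)
P1 drop A (B beats it: Q:10>7 R:12>2)
P1 drop C (B beats it: Q:10>1 R:12>8)
P1 drop D (B beats it: Q:10>4 R:12>5)
P1→{B,E} P2→{Q,R}

Survivors P1:{B,E} P2:{Q,R}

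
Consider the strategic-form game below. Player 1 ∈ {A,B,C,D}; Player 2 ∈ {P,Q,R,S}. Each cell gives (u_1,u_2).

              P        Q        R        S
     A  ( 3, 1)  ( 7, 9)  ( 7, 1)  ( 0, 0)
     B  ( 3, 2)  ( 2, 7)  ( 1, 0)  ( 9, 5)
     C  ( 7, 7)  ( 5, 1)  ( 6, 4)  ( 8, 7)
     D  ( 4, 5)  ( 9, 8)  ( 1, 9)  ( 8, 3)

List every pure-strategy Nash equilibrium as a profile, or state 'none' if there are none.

Nash profiles: (C,P)

(A,P): not NE [P1→C gives 7>3; P2→Q gives 9>1]
(A,Q): not NE [P1→D gives 9>7]
(A,R): not NE [P2→Q gives 9>1]
(A,S): not NE [P1→B gives 9>0; P2→Q gives 9>0]
(B,P): not NE [P1→C gives 7>3; P2→Q gives 7>2]
(B,Q): not NE [P1→D gives 9>2]
(B,R): not NE [P1→A gives 7>1; P2→Q gives 7>0]
(B,S): not NE [P2→Q gives 7>5]
(C,P): NE
(C,Q): not NE [P1→D gives 9>5; P2→S gives 7>1]
(C,R): not NE [P1→A gives 7>6; P2→S gives 7>4]
(C,S): not NE [P1→B gives 9>8]
(D,P): not NE [P1→C gives 7>4; P2→R gives 9>5]
(D,Q): not NE [P2→R gives 9>8]
(D,R): not NE [P1→A gives 7>1]
(D,S): not NE [P1→B gives 9>8; P2→R gives 9>3]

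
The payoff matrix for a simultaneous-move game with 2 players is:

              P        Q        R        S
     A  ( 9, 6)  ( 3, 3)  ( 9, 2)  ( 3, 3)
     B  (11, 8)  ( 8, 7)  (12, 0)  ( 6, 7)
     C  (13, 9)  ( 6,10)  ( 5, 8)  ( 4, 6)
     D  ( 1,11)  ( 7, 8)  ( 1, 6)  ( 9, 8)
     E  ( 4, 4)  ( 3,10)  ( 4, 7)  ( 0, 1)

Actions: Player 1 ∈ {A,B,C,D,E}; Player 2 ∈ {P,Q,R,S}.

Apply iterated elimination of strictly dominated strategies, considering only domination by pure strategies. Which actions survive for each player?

P1 drop A (B beats it: P:11>9 Q:8>3 R:12>9 S:6>3)
P1 drop E (B beats it: P:11>4 Q:8>3 R:12>4 S:6>0)
P2 drop R (P beats it: B:8>0 C:9>8 D:11>6)
P2 drop S (P beats it: B:8>7 C:9>6 D:11>8)
P1 drop D (B beats it: P:11>1 Q:8>7)
P1→{B,C} P2→{P,Q}

Survivors P1:{B,C} P2:{P,Q}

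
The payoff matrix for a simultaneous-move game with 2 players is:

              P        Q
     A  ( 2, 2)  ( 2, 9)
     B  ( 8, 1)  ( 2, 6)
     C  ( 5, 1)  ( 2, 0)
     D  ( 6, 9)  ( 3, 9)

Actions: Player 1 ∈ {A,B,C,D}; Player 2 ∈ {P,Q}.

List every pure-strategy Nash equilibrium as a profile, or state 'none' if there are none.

(A,P): not NE [P1→B gives 8>2; P2→Q gives 9>2]
(A,Q): not NE [P1→D gives 3>2]
(B,P): not NE [P2→Q gives 6>1]
(B,Q): not NE [P1→D gives 3>2]
(C,P): not NE [P1→B gives 8>5]
(C,Q): not NE [P1→D gives 3>2; P2→P gives 1>0]
(D,P): not NE [P1→B gives 8>6]
(D,Q): NE

PSNE = {(D,Q)}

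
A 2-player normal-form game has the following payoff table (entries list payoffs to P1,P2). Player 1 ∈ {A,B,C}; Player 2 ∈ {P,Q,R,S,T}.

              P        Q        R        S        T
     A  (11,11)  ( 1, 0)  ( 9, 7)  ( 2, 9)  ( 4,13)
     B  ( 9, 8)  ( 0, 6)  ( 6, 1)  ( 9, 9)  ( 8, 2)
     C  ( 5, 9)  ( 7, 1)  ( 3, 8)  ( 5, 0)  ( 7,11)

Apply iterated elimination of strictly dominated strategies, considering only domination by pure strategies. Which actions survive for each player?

P2 drop Q (P beats it: A:11>0 B:8>6 C:9>1)
P1 drop C (B beats it: P:9>5 R:6>3 S:9>5 T:8>7)
P2 drop R (P beats it: A:11>7 B:8>1)
P1→{A,B} P2→{P,S,T}

Remaining: P1:{A,B} P2:{P,S,T}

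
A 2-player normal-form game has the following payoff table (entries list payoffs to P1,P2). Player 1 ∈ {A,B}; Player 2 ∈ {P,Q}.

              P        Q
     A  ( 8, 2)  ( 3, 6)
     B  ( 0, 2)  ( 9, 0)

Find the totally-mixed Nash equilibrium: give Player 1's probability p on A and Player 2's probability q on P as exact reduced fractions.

P1 mixes 1/3 on A; P2 mixes 3/7 on P

P1 indiff ⇒ q·8+(1-q)·3 = q·0+(1-q)·9 ⇒ q(8) = (1-q)(6) ⇒ q = 3/7
P2 indiff ⇒ p·2+(1-p)·2 = p·6+(1-p)·0 ⇒ p(-4) = (1-p)(-2) ⇒ p = 1/3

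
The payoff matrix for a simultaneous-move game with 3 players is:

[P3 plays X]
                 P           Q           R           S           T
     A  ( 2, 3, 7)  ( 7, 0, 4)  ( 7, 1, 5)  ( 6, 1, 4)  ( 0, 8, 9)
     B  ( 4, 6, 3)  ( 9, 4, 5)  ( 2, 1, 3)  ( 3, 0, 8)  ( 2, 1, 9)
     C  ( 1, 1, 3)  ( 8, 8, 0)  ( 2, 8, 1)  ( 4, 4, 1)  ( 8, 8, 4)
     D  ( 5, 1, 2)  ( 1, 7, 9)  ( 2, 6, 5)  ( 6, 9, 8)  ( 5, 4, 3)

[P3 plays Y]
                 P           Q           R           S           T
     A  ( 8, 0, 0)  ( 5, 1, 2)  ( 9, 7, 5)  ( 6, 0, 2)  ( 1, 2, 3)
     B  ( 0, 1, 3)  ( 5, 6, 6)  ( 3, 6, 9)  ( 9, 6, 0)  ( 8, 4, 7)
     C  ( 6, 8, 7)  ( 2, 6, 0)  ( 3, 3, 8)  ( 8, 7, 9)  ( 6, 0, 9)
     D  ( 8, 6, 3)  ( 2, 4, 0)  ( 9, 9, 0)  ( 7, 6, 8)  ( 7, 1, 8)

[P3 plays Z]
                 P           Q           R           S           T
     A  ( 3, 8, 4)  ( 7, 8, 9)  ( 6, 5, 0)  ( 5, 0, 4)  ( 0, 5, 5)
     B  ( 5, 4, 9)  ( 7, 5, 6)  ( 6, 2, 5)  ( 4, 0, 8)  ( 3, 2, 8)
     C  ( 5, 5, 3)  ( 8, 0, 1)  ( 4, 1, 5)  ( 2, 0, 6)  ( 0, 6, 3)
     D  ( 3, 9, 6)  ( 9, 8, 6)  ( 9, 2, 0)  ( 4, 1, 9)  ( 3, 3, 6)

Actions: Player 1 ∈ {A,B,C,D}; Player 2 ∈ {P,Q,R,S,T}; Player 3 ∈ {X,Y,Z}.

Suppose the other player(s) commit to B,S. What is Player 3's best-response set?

u_3(X vs B,S) = 8
u_3(Y vs B,S) = 0
u_3(Z vs B,S) = 8
max payoff 8 at {X,Z}

P3 best: {X,Z}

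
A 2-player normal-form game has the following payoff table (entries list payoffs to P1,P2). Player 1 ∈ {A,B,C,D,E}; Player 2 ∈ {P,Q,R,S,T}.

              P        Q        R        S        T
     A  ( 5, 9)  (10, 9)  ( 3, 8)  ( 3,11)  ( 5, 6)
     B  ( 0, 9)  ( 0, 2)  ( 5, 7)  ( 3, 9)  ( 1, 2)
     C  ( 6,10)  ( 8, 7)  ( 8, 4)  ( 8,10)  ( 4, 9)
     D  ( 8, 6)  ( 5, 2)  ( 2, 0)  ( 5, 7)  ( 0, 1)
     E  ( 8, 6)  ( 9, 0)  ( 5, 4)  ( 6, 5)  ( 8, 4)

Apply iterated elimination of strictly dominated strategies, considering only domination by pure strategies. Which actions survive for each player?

P1 drop B (C beats it: P:6>0 Q:8>0 R:8>5 S:8>3 T:4>1)
P2 drop Q (S beats it: A:11>9 C:10>7 D:7>2 E:5>0)
P1 drop A (E beats it: P:8>5 R:5>3 S:6>3 T:8>5)
P2 drop R (P beats it: C:10>4 D:6>0 E:6>4)
P2 drop T (P beats it: C:10>9 D:6>1 E:6>4)
P1→{C,D,E} P2→{P,S}

Survivors P1:{C,D,E} P2:{P,S}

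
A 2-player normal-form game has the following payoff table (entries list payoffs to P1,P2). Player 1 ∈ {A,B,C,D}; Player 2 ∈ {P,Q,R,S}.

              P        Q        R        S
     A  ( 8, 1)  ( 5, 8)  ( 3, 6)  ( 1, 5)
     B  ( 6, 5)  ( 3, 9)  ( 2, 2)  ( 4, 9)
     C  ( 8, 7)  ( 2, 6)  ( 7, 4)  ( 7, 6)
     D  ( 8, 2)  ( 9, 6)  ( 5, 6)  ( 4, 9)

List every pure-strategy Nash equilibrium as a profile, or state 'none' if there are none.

(A,P): not NE [P2→Q gives 8>1]
(A,Q): not NE [P1→D gives 9>5]
(A,R): not NE [P1→C gives 7>3; P2→Q gives 8>6]
(A,S): not NE [P1→C gives 7>1; P2→Q gives 8>5]
(B,P): not NE [P1→D gives 8>6; P2→S gives 9>5]
(B,Q): not NE [P1→D gives 9>3]
(B,R): not NE [P1→C gives 7>2; P2→S gives 9>2]
(B,S): not NE [P1→C gives 7>4]
(C,P): NE
(C,Q): not NE [P1→D gives 9>2; P2→P gives 7>6]
(C,R): not NE [P2→P gives 7>4]
(C,S): not NE [P2→P gives 7>6]
(D,P): not NE [P2→S gives 9>2]
(D,Q): not NE [P2→S gives 9>6]
(D,R): not NE [P1→C gives 7>5; P2→S gives 9>6]
(D,S): not NE [P1→C gives 7>4]

PSNE = {(C,P)}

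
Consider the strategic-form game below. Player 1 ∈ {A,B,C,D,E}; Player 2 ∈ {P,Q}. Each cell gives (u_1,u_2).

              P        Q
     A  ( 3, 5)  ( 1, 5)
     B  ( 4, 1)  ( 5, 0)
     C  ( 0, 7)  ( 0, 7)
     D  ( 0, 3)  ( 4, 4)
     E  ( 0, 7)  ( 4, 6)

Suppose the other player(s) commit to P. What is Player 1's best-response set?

BR_1 = {B}

u_1(A vs P) = 3
u_1(B vs P) = 4
u_1(C vs P) = 0
u_1(D vs P) = 0
u_1(E vs P) = 0
max payoff 4 at {B}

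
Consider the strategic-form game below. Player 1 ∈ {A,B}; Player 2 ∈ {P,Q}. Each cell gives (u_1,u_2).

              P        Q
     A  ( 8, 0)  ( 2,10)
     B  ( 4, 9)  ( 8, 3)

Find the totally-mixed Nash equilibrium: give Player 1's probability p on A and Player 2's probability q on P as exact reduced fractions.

(p,q) = (3/8, 3/5)

P1 indiff ⇒ q·8+(1-q)·2 = q·4+(1-q)·8 ⇒ q(4) = (1-q)(6) ⇒ q = 3/5
P2 indiff ⇒ p·0+(1-p)·9 = p·10+(1-p)·3 ⇒ p(-10) = (1-p)(-6) ⇒ p = 3/8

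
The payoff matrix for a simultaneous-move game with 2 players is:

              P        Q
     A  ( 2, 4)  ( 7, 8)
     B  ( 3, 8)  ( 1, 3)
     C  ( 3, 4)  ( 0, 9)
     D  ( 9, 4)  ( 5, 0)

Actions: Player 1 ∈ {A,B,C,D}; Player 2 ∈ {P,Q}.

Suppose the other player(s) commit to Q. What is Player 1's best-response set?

u_1(A vs Q) = 7
u_1(B vs Q) = 1
u_1(C vs Q) = 0
u_1(D vs Q) = 5
max payoff 7 at {A}

BR_1 = {A}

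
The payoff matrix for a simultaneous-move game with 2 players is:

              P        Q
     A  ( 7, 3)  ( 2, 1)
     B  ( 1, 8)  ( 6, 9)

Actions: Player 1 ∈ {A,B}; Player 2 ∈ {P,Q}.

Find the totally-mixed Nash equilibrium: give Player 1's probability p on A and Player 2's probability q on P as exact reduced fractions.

P1 indiff ⇒ q·7+(1-q)·2 = q·1+(1-q)·6 ⇒ q(6) = (1-q)(4) ⇒ q = 2/5
P2 indiff ⇒ p·3+(1-p)·8 = p·1+(1-p)·9 ⇒ p(2) = (1-p)(1) ⇒ p = 1/3

p=1/3, q=2/5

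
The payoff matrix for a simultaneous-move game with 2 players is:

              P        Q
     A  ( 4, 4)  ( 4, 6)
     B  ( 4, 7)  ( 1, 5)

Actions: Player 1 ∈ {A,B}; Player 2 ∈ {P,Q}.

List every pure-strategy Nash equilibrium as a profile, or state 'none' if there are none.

Nash profiles: (A,Q), (B,P)

(A,P): not NE [P2→Q gives 6>4]
(A,Q): NE
(B,P): NE
(B,Q): not NE [P1→A gives 4>1; P2→P gives 7>5]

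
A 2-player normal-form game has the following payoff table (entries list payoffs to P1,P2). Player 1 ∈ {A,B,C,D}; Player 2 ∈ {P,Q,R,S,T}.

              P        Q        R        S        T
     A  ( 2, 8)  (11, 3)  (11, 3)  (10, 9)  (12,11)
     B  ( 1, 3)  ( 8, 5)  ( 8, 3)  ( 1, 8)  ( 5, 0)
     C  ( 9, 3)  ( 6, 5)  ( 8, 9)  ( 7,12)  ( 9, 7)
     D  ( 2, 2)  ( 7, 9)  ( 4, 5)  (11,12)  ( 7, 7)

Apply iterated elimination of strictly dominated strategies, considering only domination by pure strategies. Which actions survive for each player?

Remaining: P1:{A,D} P2:{S,T}

P1 drop B (A beats it: P:2>1 Q:11>8 R:11>8 S:10>1 T:12>5)
P2 drop P (S beats it: A:9>8 C:12>3 D:12>2)
P1 drop C (A beats it: Q:11>6 R:11>8 S:10>7 T:12>9)
P2 drop Q (S beats it: A:9>3 D:12>9)
P2 drop R (S beats it: A:9>3 D:12>5)
P1→{A,D} P2→{S,T}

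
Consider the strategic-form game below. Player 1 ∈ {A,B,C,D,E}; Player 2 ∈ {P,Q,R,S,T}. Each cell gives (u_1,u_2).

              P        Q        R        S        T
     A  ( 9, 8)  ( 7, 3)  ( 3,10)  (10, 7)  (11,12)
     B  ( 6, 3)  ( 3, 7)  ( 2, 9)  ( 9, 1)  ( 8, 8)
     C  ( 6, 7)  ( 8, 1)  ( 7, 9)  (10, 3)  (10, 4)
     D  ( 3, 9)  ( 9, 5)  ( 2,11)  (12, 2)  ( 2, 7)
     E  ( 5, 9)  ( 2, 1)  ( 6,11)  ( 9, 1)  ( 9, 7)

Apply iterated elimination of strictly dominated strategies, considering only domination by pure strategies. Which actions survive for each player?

P1 drop B (A beats it: P:9>6 Q:7>3 R:3>2 S:10>9 T:11>8)
P1 drop E (C beats it: P:6>5 Q:8>2 R:7>6 S:10>9 T:10>9)
P2 drop P (R beats it: A:10>8 C:9>7 D:11>9)
P2 drop Q (R beats it: A:10>3 C:9>1 D:11>5)
P2 drop S (R beats it: A:10>7 C:9>3 D:11>2)
P1 drop D (A beats it: R:3>2 T:11>2)
P1→{A,C} P2→{R,T}

IESDS → P1:{A,C} P2:{R,T}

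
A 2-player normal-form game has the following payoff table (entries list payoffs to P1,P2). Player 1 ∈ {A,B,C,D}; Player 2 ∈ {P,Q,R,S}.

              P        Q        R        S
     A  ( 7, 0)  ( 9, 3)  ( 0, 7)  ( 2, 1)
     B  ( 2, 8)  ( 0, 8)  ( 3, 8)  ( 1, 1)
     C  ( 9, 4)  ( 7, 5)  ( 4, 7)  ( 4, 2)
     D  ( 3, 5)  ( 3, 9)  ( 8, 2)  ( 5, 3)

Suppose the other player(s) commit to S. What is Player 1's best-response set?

u_1(A vs S) = 2
u_1(B vs S) = 1
u_1(C vs S) = 4
u_1(D vs S) = 5
max payoff 5 at {D}

P1 best: {D}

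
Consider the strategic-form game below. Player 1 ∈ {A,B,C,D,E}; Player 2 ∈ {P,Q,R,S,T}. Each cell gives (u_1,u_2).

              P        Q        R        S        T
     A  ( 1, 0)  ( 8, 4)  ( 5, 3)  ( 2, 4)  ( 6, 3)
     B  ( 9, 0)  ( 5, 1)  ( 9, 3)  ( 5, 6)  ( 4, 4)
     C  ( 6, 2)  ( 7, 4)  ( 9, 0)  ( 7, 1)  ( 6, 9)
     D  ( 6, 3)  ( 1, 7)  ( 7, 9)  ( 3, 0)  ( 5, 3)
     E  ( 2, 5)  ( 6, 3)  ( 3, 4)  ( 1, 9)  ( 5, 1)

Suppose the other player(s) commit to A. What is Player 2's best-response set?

u_2(P vs A) = 0
u_2(Q vs A) = 4
u_2(R vs A) = 3
u_2(S vs A) = 4
u_2(T vs A) = 3
max payoff 4 at {Q,S}

argmax u_2 = {Q,S}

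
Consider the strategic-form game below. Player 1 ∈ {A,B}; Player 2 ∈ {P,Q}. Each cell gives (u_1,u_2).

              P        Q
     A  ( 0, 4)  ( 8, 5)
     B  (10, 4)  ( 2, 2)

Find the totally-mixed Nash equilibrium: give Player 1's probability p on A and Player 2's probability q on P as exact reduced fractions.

P1 indiff ⇒ q·0+(1-q)·8 = q·10+(1-q)·2 ⇒ q(-10) = (1-q)(-6) ⇒ q = 3/8
P2 indiff ⇒ p·4+(1-p)·4 = p·5+(1-p)·2 ⇒ p(-1) = (1-p)(-2) ⇒ p = 2/3

P1 mixes 2/3 on A; P2 mixes 3/8 on P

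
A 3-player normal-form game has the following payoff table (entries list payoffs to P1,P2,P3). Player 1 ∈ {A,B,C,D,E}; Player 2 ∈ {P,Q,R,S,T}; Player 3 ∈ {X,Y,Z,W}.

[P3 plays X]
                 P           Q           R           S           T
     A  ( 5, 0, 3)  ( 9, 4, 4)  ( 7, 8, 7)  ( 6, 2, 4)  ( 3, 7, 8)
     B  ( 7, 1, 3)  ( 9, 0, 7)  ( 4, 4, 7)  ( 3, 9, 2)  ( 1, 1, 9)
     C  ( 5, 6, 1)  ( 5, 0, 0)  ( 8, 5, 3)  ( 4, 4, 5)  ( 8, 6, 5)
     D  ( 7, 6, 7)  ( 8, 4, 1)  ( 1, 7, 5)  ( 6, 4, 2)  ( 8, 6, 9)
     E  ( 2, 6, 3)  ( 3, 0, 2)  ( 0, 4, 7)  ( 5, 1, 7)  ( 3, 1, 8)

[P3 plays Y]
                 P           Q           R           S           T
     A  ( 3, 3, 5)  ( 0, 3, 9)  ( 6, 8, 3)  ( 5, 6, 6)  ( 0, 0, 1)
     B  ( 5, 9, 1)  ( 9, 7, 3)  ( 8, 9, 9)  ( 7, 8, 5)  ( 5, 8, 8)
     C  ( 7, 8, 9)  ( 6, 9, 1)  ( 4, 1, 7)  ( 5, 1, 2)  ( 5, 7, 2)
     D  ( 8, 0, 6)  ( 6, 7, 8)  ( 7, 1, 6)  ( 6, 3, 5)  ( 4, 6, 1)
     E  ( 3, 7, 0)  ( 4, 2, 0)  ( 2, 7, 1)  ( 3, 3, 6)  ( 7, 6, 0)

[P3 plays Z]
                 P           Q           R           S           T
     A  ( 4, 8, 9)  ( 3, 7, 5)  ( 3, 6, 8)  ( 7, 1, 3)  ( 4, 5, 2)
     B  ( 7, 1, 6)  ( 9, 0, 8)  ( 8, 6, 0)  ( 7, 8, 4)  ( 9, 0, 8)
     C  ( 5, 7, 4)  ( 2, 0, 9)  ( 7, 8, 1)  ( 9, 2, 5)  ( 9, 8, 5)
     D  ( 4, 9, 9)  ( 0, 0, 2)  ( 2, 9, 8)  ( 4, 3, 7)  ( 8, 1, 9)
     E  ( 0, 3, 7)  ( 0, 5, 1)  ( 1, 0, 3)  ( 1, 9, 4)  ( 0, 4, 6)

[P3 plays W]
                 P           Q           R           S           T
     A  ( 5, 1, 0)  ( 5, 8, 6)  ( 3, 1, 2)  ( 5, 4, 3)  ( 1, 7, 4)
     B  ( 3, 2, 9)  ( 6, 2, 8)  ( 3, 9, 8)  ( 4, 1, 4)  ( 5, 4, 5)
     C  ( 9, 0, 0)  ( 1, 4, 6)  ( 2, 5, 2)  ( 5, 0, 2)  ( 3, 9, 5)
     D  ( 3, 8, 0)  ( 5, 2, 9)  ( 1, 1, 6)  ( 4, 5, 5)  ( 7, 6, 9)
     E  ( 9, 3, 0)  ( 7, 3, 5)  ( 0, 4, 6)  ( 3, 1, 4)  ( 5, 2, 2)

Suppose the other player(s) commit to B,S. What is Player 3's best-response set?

u_3(X vs B,S) = 2
u_3(Y vs B,S) = 5
u_3(Z vs B,S) = 4
u_3(W vs B,S) = 4
max payoff 5 at {Y}

BR_3 = {Y}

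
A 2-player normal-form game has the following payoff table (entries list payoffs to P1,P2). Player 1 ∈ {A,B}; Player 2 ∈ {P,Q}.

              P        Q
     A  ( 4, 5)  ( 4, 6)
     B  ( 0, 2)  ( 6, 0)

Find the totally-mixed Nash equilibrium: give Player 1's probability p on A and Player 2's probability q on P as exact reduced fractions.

(p,q) = (2/3, 1/3)

P1 indiff ⇒ q·4+(1-q)·4 = q·0+(1-q)·6 ⇒ q(4) = (1-q)(2) ⇒ q = 1/3
P2 indiff ⇒ p·5+(1-p)·2 = p·6+(1-p)·0 ⇒ p(-1) = (1-p)(-2) ⇒ p = 2/3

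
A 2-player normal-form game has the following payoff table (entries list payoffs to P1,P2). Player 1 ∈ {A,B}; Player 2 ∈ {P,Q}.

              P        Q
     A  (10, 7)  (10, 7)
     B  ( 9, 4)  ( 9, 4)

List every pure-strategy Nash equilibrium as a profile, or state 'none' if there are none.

PSNE = {(A,P), (A,Q)}

(A,P): NE
(A,Q): NE
(B,P): not NE [P1→A gives 10>9]
(B,Q): not NE [P1→A gives 10>9]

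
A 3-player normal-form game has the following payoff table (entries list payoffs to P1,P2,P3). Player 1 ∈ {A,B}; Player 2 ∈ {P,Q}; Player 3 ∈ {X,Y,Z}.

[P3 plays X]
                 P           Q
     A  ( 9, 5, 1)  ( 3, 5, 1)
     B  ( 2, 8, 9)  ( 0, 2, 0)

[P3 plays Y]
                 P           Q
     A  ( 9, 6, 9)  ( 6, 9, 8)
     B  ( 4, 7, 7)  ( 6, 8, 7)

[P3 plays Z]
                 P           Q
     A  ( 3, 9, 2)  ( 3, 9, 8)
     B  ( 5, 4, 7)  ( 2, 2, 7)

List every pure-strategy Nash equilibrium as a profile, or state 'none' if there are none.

PSNE = {(A,Q,Y), (A,Q,Z), (B,Q,Y)}

(A,P,X): not NE [P3→Y gives 9>1]
(A,P,Y): not NE [P2→Q gives 9>6]
(A,P,Z): not NE [P1→B gives 5>3; P3→Y gives 9>2]
(A,Q,X): not NE [P3→Z gives 8>1]
(A,Q,Y): NE
(A,Q,Z): NE
(B,P,X): not NE [P1→A gives 9>2]
(B,P,Y): not NE [P1→A gives 9>4; P2→Q gives 8>7; P3→X gives 9>7]
(B,P,Z): not NE [P3→X gives 9>7]
(B,Q,X): not NE [P1→A gives 3>0; P2→P gives 8>2; P3→Z gives 7>0]
(B,Q,Y): NE
(B,Q,Z): not NE [P1→A gives 3>2; P2→P gives 4>2]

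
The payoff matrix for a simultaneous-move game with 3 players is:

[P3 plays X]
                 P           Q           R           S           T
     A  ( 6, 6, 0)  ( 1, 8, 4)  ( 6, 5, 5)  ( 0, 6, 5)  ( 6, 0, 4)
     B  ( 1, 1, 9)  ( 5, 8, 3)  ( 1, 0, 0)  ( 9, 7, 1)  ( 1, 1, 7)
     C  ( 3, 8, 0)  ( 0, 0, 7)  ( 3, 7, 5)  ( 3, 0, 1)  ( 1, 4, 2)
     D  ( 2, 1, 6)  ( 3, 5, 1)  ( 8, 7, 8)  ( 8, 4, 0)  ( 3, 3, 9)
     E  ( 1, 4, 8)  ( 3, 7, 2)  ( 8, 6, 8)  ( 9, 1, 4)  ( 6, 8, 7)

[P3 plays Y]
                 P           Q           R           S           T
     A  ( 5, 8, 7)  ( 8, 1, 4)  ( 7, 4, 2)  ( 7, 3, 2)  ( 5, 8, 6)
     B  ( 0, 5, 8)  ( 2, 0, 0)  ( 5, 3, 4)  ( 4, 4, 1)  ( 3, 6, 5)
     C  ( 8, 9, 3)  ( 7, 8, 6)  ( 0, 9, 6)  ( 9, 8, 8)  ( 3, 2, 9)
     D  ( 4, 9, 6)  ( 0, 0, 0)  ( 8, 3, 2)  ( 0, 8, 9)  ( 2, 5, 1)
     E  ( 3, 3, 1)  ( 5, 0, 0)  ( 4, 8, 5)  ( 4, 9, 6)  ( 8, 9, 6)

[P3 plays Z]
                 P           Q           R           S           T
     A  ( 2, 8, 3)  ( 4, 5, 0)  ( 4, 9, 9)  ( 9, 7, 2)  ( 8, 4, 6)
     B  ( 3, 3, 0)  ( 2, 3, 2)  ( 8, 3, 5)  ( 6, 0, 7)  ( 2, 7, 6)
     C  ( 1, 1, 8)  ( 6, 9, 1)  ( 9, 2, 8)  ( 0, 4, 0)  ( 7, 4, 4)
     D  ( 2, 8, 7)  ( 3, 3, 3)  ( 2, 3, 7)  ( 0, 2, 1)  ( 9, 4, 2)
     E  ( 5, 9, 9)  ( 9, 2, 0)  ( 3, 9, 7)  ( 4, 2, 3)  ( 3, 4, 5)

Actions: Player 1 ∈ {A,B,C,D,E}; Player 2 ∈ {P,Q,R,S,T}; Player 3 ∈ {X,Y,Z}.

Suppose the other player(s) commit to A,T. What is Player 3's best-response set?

u_3(X vs A,T) = 4
u_3(Y vs A,T) = 6
u_3(Z vs A,T) = 6
max payoff 6 at {Y,Z}

argmax u_3 = {Y,Z}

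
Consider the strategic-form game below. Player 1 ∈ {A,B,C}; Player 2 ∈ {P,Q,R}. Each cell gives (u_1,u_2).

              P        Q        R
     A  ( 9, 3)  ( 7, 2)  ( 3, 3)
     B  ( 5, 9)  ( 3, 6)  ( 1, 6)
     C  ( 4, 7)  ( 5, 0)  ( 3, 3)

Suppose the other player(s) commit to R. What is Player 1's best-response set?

u_1(A vs R) = 3
u_1(B vs R) = 1
u_1(C vs R) = 3
max payoff 3 at {A,C}

P1 best: {A,C}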